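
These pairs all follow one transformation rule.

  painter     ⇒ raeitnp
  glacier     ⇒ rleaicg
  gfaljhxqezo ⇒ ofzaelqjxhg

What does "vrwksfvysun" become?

Each output is the input with this applied: take characters alternately from the front and the back (1st, last, 2nd, 2nd-last, ...), then move the first character to the end.
Starting from "vrwksfvysun": after the first operation, "vnruwskysvf"; after the second, "nruwskysvfv".

nruwskysvfv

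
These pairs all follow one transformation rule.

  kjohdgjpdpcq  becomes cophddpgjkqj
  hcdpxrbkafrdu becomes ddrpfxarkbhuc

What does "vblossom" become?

olsosvmb

The transformation: take characters alternately from the front and the back (1st, last, 2nd, 2nd-last, ...), then move the first 3 characters to the end (rotate left by 3).
For "vblossom", step one produces "vmbolsos"; step two turns that into "olsosvmb".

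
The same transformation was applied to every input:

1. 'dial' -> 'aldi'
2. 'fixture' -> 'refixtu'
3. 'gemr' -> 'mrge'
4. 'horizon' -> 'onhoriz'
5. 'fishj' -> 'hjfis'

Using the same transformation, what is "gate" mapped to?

tega

What's happening: move the last 2 characters to the front (rotate right by 2).
Applying that to "gate" gives "tega".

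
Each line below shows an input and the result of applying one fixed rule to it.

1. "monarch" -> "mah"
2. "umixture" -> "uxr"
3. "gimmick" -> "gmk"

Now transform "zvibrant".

zbn

Each output is the input with this applied: keep one character in every 3, starting at position 1 (positions 1st, 4th, 7th, ...).
Applying that to "zvibrant" gives "zbn".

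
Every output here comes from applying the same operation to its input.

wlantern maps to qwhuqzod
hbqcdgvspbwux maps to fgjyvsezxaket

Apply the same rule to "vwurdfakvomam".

Each output is the input with this applied: move the first 3 characters to the end (rotate left by 3), then shift every letter 3 places forward in the alphabet (wrapping around).
"vwurdfakvomam" → "rdfakvomamvwu" → "ugidnyrpdpyzx".

ugidnyrpdpyzx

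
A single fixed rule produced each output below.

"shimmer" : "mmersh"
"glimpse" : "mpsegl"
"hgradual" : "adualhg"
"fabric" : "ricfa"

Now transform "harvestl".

What's happening: move the first 3 characters to the end (rotate left by 3), then delete the last character.
For "harvestl", step one produces "vestlhar"; step two turns that into "vestlha".

vestlha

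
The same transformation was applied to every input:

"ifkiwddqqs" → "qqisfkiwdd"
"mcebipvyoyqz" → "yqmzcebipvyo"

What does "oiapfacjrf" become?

Each output is the input with this applied: swap the first and last characters, then move the last 3 characters to the front (rotate right by 3).
Working it through for "oiapfacjrf": intermediate "fiapfacjro", final "jrofiapfac".

jrofiapfac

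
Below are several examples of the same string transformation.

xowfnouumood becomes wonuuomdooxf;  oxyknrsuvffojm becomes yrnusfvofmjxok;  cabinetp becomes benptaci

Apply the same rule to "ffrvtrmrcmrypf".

The pattern: swap each adjacent pair of characters (1↔2, 3↔4, ...), then move the first 3 characters to the end (rotate left by 3).
On "ffrvtrmrcmrypf": the first step gives "ffvrrtrmmcyrfp", and the second then gives "rrtrmmcyrfpffv".
(Check on "oxyknrsuvffojm": → "xokyrnusfvofmj" → "yrnusfvofmjxok" ✓)

rrtrmmcyrfpffv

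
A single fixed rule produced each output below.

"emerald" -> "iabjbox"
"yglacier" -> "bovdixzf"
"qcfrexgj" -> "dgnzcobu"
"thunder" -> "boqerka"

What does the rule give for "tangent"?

The rule is to move the last 2 characters to the front (rotate right by 2), then shift every letter 3 places backward in the alphabet (wrapping around).
"tangent" → "nttange" → "kqqxkdb".

kqqxkdb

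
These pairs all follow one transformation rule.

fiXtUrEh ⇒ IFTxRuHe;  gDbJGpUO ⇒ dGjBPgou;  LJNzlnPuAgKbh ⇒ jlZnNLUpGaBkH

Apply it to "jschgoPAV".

SJHCOGapv

The transformation: flip the case of every letter, then swap each adjacent pair of characters (1↔2, 3↔4, ...).
On "jschgoPAV": the first step gives "JSCHGOpav", and the second then gives "SJHCOGapv".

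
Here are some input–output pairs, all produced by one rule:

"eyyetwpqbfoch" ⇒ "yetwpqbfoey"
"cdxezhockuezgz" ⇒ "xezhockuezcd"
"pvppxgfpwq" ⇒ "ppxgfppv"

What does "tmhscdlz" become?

hscdtm

In each case the input is transformed by: delete the last 2 characters, then move the first 2 characters to the end (rotate left by 2).
Applying both steps to "tmhscdlz": "tmhscd", then "hscdtm".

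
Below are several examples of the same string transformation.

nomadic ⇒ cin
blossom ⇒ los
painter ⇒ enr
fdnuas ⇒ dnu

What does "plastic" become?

cls

Rule — sort the characters into alphabetical order, then keep every other character starting from the second (positions 2nd, 4th, 6th, ...).
Applying both steps to "plastic": "acilpst", then "cls".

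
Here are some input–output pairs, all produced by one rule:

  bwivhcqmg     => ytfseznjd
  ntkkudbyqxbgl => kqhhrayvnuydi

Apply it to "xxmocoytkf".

The rule is to shift every letter 3 places backward in the alphabet (wrapping around).
"xxmocoytkf" → "uujlzlvqhc".

uujlzlvqhc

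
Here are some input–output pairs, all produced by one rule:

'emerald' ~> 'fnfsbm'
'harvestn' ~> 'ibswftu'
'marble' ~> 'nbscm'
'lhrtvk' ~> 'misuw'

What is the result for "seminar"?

tfnjob

Rule — delete the last character, then shift every letter 1 place forward in the alphabet (wrapping around).
Working it through for "seminar": intermediate "semina", final "tfnjob".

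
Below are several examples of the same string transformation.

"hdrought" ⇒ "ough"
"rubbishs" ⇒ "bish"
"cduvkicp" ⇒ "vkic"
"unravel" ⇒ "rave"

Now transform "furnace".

rnac

Rule — move the last character to the front, then keep only the last 4 characters.
On "furnace": the first step gives "efurnac", and the second then gives "rnac".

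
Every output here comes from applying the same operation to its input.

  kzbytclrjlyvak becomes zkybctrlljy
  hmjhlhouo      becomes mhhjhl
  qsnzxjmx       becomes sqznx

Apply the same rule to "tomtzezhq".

ottmez

Looking at the pairs, the operation is to delete the last 3 characters, then swap each adjacent pair of characters (1↔2, 3↔4, ...).
Working it through for "tomtzezhq": intermediate "tomtze", final "ottmez".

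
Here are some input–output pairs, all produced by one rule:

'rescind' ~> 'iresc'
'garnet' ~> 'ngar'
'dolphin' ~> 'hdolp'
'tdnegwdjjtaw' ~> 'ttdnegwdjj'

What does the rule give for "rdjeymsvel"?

vrdjeyms

The pattern: delete the last 2 characters, then move the last character to the front.
"rdjeymsvel" → "vrdjeyms".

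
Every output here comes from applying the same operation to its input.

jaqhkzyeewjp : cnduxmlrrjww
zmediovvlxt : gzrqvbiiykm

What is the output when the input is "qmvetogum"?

The pattern: swap the first and last characters, then shift every letter 13 places forward in the alphabet (wrapping around) — i.e. ROT13.
"qmvetogum" → "mmvetoguq" → "zzirgbthd".

zzirgbthd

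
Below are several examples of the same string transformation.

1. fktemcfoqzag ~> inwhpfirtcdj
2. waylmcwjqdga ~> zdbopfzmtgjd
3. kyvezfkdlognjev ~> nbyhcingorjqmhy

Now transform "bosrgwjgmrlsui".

What's happening: shift every letter 3 places forward in the alphabet (wrapping around).
Applying that to "bosrgwjgmrlsui" gives "ervujzmjpuovxl".

ervujzmjpuovxl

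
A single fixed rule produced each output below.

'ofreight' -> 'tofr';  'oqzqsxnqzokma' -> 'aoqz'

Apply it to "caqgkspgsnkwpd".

dcaq

The pattern: move the last character to the front, then keep only the first 4 characters.
On "caqgkspgsnkwpd": the first step gives "dcaqgkspgsnkwp", and the second then gives "dcaq".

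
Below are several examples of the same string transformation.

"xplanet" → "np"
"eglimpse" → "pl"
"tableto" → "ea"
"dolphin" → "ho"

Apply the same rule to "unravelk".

er

Each output is the input with this applied: reverse the string, then keep one character in every 3, starting at position 3 (positions 3rd, 6th, 9th, ...).
For "unravelk", step one produces "klevarnu"; step two turns that into "er".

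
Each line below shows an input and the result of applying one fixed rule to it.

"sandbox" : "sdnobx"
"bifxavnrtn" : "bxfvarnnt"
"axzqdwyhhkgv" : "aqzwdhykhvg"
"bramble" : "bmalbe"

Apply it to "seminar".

Looking at the pairs, the operation is to swap each adjacent pair of characters (1↔2, 3↔4, ...), then delete the first character.
Working it through for "seminar": intermediate "esimanr", final "simanr".

simanr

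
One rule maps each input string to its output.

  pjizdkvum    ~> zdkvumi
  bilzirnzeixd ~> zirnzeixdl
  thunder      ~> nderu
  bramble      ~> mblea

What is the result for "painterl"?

What's happening: delete the first 2 characters, then move the first character to the end.
On "painterl": the first step gives "interl", and the second then gives "nterli".

nterli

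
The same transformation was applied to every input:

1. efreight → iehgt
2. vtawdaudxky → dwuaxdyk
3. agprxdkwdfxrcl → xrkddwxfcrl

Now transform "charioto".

Rule — delete the first 3 characters, then swap each adjacent pair of characters (1↔2, 3↔4, ...).
For "charioto" the result is "irtoo".

irtoo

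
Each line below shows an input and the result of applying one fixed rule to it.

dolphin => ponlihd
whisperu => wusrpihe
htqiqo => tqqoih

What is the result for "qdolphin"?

Rule — sort the characters into reverse alphabetical order.
So "qdolphin" becomes "qponlihd".

qponlihd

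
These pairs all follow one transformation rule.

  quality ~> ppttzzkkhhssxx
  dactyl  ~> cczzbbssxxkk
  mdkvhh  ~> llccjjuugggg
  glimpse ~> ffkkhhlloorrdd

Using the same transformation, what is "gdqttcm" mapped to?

ffccppssssbbll

The transformation: double every character, then shift every letter 1 place backward in the alphabet (wrapping around).
Working it through for "gdqttcm": intermediate "ggddqqttttccmm", final "ffccppssssbbll".
(Check on "dactyl": → "ddaaccttyyll" → "cczzbbssxxkk" ✓)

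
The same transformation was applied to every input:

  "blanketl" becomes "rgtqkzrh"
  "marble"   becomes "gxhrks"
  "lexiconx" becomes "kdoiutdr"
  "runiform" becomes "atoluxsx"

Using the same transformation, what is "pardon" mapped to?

The transformation: move the first character to the end, then shift every letter 6 places forward in the alphabet (wrapping around).
"pardon" → "ardonp" → "gxjutv".
(Check on "marble": → "arblem" → "gxhrks" ✓)

gxjutv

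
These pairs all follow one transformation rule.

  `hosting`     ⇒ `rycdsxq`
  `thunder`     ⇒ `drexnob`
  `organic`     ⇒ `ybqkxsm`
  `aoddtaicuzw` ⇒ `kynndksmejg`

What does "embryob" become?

owlbiyl

Each output is the input with this applied: shift every letter 10 places forward in the alphabet (wrapping around).
For "embryob" the result is "owlbiyl".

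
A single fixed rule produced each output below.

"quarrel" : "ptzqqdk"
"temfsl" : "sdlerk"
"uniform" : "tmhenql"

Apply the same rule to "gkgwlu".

The transformation: shift every letter 1 place backward in the alphabet (wrapping around).
Applying that to "gkgwlu" gives "fjfvkt".

fjfvkt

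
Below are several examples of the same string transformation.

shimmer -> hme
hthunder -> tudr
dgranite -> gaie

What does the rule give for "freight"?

The pattern: keep every other character starting from the second (positions 2nd, 4th, 6th, ...).
So "freight" becomes "rih".

rih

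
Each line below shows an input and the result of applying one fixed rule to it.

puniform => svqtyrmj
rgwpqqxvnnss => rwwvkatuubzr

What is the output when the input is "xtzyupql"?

In each case the input is transformed by: move the last 3 characters to the front (rotate right by 3), then shift every letter 4 places forward in the alphabet (wrapping around).
For "xtzyupql", step one produces "pqlxtzyu"; step two turns that into "tupbxdcy".

tupbxdcy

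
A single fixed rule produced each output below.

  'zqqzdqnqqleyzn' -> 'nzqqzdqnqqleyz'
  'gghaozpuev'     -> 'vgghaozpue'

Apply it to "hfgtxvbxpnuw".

whfgtxvbxpnu

The rule is to move the last character to the front.
For "hfgtxvbxpnuw" the result is "whfgtxvbxpnu".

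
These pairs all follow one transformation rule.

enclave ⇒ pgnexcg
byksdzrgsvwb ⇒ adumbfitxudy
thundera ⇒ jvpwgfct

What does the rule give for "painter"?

crpkgvt

Looking at the pairs, the operation is to swap each adjacent pair of characters (1↔2, 3↔4, ...), then shift every letter 2 places forward in the alphabet (wrapping around).
Applying both steps to "painter": "apnietr", then "crpkgvt".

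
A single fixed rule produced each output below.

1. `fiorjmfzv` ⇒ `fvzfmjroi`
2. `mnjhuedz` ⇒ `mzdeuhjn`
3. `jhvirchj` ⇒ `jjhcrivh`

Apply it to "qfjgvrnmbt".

The pattern: move the first character to the end, then reverse the string.
Applying both steps to "qfjgvrnmbt": "fjgvrnmbtq", then "qtbmnrvgjf".

qtbmnrvgjf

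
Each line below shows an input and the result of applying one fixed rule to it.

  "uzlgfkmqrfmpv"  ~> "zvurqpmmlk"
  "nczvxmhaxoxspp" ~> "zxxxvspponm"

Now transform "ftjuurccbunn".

uuutrnnjf

Looking at the pairs, the operation is to sort the characters into reverse alphabetical order, then delete the last 3 characters.
Applying both steps to "ftjuurccbunn": "uuutrnnjfccb", then "uuutrnnjf".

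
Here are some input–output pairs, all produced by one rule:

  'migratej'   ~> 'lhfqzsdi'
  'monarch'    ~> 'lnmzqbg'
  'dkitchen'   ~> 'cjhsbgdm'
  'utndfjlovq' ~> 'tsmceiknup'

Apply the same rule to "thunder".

The pattern: shift every letter 1 place backward in the alphabet (wrapping around).
"thunder" → "sgtmcdq".

sgtmcdq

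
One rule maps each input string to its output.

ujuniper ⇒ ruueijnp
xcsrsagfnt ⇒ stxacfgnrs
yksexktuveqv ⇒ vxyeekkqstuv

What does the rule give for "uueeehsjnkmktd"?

In each case the input is transformed by: sort the characters into alphabetical order, then move the last 3 characters to the front (rotate right by 3).
Working it through for "uueeehsjnkmktd": intermediate "deeehjkkmnstuu", final "tuudeeehjkkmns".

tuudeeehjkkmns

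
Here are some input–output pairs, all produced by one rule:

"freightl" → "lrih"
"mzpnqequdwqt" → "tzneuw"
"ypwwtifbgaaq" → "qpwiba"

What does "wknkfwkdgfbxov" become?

Looking at the pairs, the operation is to move the last character to the front, then keep every other character starting from the first (positions 1st, 3rd, 5th, ...).
Applying that to "wknkfwkdgfbxov" gives "vkkwdfx".

vkkwdfx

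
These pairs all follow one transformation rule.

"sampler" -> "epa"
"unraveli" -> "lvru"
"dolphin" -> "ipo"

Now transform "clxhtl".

txc

The transformation: reverse the string, then keep every other character starting from the second (positions 2nd, 4th, 6th, ...).
For "clxhtl", step one produces "lthxlc"; step two turns that into "txc".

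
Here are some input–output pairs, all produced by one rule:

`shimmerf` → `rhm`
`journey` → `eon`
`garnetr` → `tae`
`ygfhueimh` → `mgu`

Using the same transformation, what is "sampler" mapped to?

eal

What's happening: move the last 2 characters to the front (rotate right by 2), then keep one character in every 3, starting at position 1 (positions 1st, 4th, 7th, ...).
"sampler" → "ersampl" → "eal".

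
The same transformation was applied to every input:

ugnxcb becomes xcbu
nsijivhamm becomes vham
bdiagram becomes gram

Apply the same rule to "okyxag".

The pattern: swap the front and back halves of the string, then keep only the first 4 characters.
"okyxag" → "xagoky" → "xago".

xago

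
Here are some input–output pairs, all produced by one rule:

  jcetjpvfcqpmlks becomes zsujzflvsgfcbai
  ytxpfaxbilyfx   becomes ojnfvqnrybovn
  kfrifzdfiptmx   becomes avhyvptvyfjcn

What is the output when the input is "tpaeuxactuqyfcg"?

jfquknqsjkgovsw

The rule is to shift every letter 10 places backward in the alphabet (wrapping around).
On "tpaeuxactuqyfcg" that produces "jfquknqsjkgovsw".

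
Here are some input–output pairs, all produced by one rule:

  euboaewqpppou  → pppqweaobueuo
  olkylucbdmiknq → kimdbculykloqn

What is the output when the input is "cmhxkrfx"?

The rule is to move the last 2 characters to the front (rotate right by 2), then reverse the string.
So "cmhxkrfx" becomes "rkxhmcxf".

rkxhmcxf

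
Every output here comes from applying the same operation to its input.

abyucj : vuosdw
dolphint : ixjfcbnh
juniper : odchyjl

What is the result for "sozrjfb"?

The transformation: shift every letter 6 places backward in the alphabet (wrapping around), then swap each adjacent pair of characters (1↔2, 3↔4, ...).
Starting from "sozrjfb": after the first operation, "mitldzv"; after the second, "imltzdv".
(Check on "abyucj": → "uvsowd" → "vuosdw" ✓)

imltzdv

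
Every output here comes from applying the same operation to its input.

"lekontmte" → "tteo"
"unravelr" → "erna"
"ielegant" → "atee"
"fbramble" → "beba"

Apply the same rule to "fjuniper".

prjn

The pattern: keep every other character starting from the second (positions 2nd, 4th, 6th, ...), then swap the front and back halves of the string.
"fjuniper" → "prjn".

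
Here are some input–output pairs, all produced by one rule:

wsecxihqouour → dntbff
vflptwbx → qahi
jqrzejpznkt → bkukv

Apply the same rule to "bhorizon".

The transformation: keep every other character starting from the second (positions 2nd, 4th, 6th, ...), then shift every letter 11 places forward in the alphabet (wrapping around).
On "bhorizon": the first step gives "hrzn", and the second then gives "scky".
(Check on "vflptwbx": → "fpwx" → "qahi" ✓)

scky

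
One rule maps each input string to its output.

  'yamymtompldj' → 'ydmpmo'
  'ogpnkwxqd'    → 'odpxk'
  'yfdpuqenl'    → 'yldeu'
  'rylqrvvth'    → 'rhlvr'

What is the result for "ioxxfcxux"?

ixxxf

Rule — keep every other character starting from the first (positions 1st, 3rd, 5th, ...), then take characters alternately from the front and the back (1st, last, 2nd, 2nd-last, ...).
On "ioxxfcxux" that produces "ixxxf".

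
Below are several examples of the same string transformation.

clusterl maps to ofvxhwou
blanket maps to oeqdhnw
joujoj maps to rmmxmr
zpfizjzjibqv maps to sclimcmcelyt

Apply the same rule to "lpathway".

sowdzkbd

Looking at the pairs, the operation is to swap each adjacent pair of characters (1↔2, 3↔4, ...), then shift every letter 3 places forward in the alphabet (wrapping around).
For "lpathway", step one produces "pltawhya"; step two turns that into "sowdzkbd".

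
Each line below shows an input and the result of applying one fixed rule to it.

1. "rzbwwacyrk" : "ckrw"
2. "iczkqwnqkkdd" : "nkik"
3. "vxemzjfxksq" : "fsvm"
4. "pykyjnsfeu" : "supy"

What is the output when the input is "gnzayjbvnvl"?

bvga

In each case the input is transformed by: keep one character in every 3, starting at position 1 (positions 1st, 4th, 7th, ...), then move the last 2 characters to the front (rotate right by 2).
Working it through for "gnzayjbvnvl": intermediate "gabv", final "bvga".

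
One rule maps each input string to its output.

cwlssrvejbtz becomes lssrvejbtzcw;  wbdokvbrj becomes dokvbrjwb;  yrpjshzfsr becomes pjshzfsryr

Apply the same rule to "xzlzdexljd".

lzdexljdxz

The rule is to move the first 2 characters to the end (rotate left by 2).
On "xzlzdexljd" that produces "lzdexljdxz".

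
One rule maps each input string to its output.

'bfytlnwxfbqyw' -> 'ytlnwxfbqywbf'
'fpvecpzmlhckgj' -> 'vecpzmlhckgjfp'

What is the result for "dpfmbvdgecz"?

The transformation: move the first 2 characters to the end (rotate left by 2).
Doing the same to "dpfmbvdgecz": "fmbvdgeczdp".

fmbvdgeczdp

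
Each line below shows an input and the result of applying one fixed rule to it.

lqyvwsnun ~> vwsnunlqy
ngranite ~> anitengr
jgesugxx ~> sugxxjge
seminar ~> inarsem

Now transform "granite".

nitegra

The transformation: move the first 3 characters to the end (rotate left by 3).
For "granite" the result is "nitegra".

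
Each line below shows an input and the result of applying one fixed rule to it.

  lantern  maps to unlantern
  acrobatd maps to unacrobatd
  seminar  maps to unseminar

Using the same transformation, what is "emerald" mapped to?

Each output is the input with this applied: prepend "un".
On "emerald" that produces "unemerald".

unemerald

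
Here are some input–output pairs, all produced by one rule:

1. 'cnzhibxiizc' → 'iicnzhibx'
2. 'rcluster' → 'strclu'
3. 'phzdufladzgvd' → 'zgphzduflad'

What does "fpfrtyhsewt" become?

sefpfrtyh

What's happening: delete the last 2 characters, then move the last 2 characters to the front (rotate right by 2).
Starting from "fpfrtyhsewt": after the first operation, "fpfrtyhse"; after the second, "sefpfrtyh".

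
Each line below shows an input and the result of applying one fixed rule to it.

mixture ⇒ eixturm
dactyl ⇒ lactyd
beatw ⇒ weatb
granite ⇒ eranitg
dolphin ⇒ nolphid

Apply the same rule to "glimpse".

Rule — swap the first and last characters.
Applying that to "glimpse" gives "elimpsg".

elimpsg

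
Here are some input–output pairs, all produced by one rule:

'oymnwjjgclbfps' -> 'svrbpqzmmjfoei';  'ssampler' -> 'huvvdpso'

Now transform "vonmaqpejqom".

Looking at the pairs, the operation is to move the last 2 characters to the front (rotate right by 2), then shift every letter 3 places forward in the alphabet (wrapping around).
Applying both steps to "vonmaqpejqom": "omvonmaqpejq", then "rpyrqpdtshmt".

rpyrqpdtshmt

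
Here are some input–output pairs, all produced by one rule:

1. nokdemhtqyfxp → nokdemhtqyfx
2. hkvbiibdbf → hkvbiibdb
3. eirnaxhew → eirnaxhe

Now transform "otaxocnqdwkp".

Looking at the pairs, the operation is to delete the last character.
Doing the same to "otaxocnqdwkp": "otaxocnqdwk".

otaxocnqdwk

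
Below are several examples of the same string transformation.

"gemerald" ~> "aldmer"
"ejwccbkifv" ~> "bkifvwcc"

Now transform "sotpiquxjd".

The transformation: delete the first 2 characters, then move the first 3 characters to the end (rotate left by 3).
On "sotpiquxjd": the first step gives "tpiquxjd", and the second then gives "quxjdtpi".

quxjdtpi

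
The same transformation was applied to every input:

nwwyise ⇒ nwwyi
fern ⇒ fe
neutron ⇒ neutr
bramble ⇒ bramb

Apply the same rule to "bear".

be

The pattern: delete the last 2 characters.
"bear" → "be".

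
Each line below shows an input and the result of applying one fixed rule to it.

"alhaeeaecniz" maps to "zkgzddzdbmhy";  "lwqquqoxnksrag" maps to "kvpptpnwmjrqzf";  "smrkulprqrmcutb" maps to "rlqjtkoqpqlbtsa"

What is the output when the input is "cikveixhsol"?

What's happening: shift every letter 1 place backward in the alphabet (wrapping around).
Doing the same to "cikveixhsol": "bhjudhwgrnk".

bhjudhwgrnk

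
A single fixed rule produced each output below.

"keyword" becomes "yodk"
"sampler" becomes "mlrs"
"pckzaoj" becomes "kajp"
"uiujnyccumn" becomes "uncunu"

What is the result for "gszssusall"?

What's happening: keep every other character starting from the first (positions 1st, 3rd, 5th, ...), then move the first character to the end.
Doing the same to "gszssusall": "zsslg".

zsslg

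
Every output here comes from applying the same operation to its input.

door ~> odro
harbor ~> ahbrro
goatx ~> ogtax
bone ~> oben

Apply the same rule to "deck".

edkc

The transformation: swap each adjacent pair of characters (1↔2, 3↔4, ...).
Doing the same to "deck": "edkc".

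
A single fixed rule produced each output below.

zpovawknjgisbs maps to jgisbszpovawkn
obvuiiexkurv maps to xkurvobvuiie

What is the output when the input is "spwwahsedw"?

sedwspwwah

The pattern: move the first character to the end, then swap the front and back halves of the string.
On "spwwahsedw" that produces "sedwspwwah".
(Check on "zpovawknjgisbs": → "povawknjgisbsz" → "jgisbszpovawkn" ✓)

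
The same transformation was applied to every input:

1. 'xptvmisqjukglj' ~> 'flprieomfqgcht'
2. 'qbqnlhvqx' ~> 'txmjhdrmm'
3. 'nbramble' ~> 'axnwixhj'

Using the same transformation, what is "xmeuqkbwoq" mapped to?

miaqmgxskt

What's happening: swap the first and last characters, then shift every letter 4 places backward in the alphabet (wrapping around).
Applying that to "xmeuqkbwoq" gives "miaqmgxskt".
(Check on "qbqnlhvqx": → "xbqnlhvqq" → "txmjhdrmm" ✓)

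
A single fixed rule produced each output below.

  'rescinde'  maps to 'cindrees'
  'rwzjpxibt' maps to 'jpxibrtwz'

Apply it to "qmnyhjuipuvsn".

The rule is to swap the first and last characters, then move the first 3 characters to the end (rotate left by 3).
For "qmnyhjuipuvsn" the result is "yhjuipuvsqnmn".

yhjuipuvsqnmn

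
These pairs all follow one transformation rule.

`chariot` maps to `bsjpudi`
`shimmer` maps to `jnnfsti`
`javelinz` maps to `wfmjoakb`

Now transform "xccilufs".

The transformation: shift every letter 1 place forward in the alphabet (wrapping around), then move the first 2 characters to the end (rotate left by 2).
On "xccilufs": the first step gives "yddjmvgt", and the second then gives "djmvgtyd".

djmvgtyd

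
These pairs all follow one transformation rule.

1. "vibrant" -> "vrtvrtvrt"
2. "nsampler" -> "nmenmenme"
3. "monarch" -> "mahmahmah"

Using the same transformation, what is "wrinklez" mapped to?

wnewnewne

Looking at the pairs, the operation is to keep one character in every 3, starting at position 1 (positions 1st, 4th, 7th, ...), then write the whole string 3 times in a row.
Doing the same to "wrinklez": "wnewnewne".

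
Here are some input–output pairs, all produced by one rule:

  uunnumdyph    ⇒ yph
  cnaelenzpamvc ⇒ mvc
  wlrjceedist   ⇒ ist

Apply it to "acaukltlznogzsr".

zsr

What's happening: keep only the last 3 characters.
"acaukltlznogzsr" → "zsr".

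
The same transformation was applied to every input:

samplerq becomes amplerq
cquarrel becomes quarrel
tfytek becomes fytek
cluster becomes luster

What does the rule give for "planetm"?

lanetm

The rule is to delete the first character.
Applying that to "planetm" gives "lanetm".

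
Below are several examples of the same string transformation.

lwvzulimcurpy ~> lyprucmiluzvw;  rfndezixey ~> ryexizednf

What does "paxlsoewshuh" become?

The pattern: reverse the string, then move the last character to the front.
On "paxlsoewshuh": the first step gives "huhsweoslxap", and the second then gives "phuhsweoslxa".

phuhsweoslxa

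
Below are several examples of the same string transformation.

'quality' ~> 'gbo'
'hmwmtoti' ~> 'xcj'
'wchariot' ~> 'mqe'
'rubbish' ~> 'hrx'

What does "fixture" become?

Each output is the input with this applied: keep one character in every 3, starting at position 1 (positions 1st, 4th, 7th, ...), then shift every letter 10 places backward in the alphabet (wrapping around).
Working it through for "fixture": intermediate "fte", final "vju".

vju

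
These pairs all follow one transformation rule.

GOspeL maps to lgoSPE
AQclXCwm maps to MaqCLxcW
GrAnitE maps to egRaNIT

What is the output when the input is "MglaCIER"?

rmGLAcie

The transformation: flip the case of every letter, then move the last character to the front.
For "MglaCIER", step one produces "mGLAcier"; step two turns that into "rmGLAcie".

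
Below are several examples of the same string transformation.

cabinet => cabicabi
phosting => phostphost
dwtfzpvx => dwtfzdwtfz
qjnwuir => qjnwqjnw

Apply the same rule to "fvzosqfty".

fvzosqfvzosq

Each output is the input with this applied: delete the last 3 characters, then write the whole string twice.
For "fvzosqfty", step one produces "fvzosq"; step two turns that into "fvzosqfvzosq".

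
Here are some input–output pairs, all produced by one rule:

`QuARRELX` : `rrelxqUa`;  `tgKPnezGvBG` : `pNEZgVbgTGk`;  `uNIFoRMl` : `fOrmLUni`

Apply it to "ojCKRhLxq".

Each output is the input with this applied: move the first 3 characters to the end (rotate left by 3), then flip the case of every letter.
Doing the same to "ojCKRhLxq": "krHlXQOJc".
(Check on "tgKPnezGvBG": → "PnezGvBGtgK" → "pNEZgVbgTGk" ✓)

krHlXQOJc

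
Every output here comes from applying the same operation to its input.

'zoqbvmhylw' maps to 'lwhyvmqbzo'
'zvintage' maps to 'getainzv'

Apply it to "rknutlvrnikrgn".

Each output is the input with this applied: swap each adjacent pair of characters (1↔2, 3↔4, ...), then reverse the string.
Starting from "rknutlvrnikrgn": after the first operation, "krunltrvinrkng"; after the second, "gnkrnivrtlnurk".

gnkrnivrtlnurk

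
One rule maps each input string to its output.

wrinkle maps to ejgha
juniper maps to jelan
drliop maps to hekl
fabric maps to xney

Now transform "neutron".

qpnkj

The rule is to delete the first 2 characters, then shift every letter 4 places backward in the alphabet (wrapping around).
Applying both steps to "neutron": "utron", then "qpnkj".
(Check on "wrinkle": → "inkle" → "ejgha" ✓)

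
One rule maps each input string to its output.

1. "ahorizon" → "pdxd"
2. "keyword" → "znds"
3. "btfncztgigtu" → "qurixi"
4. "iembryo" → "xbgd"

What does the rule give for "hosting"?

whxv

Rule — keep every other character starting from the first (positions 1st, 3rd, 5th, ...), then shift every letter 11 places backward in the alphabet (wrapping around).
Working it through for "hosting": intermediate "hsig", final "whxv".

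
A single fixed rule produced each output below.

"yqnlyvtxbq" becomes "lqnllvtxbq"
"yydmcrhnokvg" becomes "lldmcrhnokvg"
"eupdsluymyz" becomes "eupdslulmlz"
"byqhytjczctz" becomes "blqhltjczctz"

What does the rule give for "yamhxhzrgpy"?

lamhxhzrgpl

In each case the input is transformed by: replace every "y" with "l".
Applying that to "yamhxhzrgpy" gives "lamhxhzrgpl".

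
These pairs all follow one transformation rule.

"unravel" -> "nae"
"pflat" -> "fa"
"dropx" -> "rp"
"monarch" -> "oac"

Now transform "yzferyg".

Rule — keep every other character starting from the second (positions 2nd, 4th, 6th, ...).
On "yzferyg" that produces "zey".

zey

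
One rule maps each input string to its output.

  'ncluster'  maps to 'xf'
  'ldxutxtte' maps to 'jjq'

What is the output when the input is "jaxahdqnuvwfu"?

What's happening: shift every letter 12 places forward in the alphabet (wrapping around), then keep one character in every 3, starting at position 3 (positions 3rd, 6th, 9th, ...).
Applying both steps to "jaxahdqnuvwfu": "vmjmtpczghirg", then "jpgr".

jpgr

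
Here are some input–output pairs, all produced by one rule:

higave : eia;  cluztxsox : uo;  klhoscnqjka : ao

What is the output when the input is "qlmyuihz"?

In each case the input is transformed by: move the last character to the front, then keep only the vowels.
For "qlmyuihz", step one produces "zqlmyuih"; step two turns that into "ui".

ui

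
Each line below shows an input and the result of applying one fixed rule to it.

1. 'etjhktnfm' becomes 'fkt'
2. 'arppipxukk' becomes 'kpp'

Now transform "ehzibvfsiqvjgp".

Looking at the pairs, the operation is to reverse the string, then keep one character in every 3, starting at position 2 (positions 2nd, 5th, 8th, ...).
On "ehzibvfsiqvjgp": the first step gives "pgjvqisfvbizhe", and the second then gives "gqfie".

gqfie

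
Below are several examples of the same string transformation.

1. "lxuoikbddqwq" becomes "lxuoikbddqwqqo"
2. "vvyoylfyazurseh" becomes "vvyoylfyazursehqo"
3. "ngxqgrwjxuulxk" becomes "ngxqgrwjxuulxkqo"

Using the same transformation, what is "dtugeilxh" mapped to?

The rule is to append "qo".
"dtugeilxh" → "dtugeilxhqo".

dtugeilxhqo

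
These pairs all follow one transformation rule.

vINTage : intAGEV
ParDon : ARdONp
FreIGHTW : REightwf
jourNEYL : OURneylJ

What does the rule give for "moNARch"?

OnarCHM

What's happening: flip the case of every letter, then move the first character to the end.
Starting from "moNARch": after the first operation, "MOnarCH"; after the second, "OnarCHM".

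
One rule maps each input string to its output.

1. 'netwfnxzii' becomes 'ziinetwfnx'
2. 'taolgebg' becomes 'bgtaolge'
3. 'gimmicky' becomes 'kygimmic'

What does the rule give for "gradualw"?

The transformation: swap the front and back halves of the string, then move the first 2 characters to the end (rotate left by 2).
On "gradualw" that produces "lwgradua".

lwgradua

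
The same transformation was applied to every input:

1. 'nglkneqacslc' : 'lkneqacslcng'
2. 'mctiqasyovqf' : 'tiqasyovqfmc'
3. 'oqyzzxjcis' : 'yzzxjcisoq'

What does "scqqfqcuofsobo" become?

What's happening: move the first 2 characters to the end (rotate left by 2).
For "scqqfqcuofsobo" the result is "qqfqcuofsobosc".

qqfqcuofsobosc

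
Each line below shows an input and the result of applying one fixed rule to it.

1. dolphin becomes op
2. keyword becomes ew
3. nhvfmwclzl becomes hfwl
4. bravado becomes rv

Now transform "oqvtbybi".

What's happening: keep every other character starting from the second (positions 2nd, 4th, 6th, ...), then delete the last character.
"oqvtbybi" → "qty".

qty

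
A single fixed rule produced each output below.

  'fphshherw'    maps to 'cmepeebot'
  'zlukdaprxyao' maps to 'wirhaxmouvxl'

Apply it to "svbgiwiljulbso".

Each output is the input with this applied: shift every letter 3 places backward in the alphabet (wrapping around).
"svbgiwiljulbso" → "psydftfigriypl".

psydftfigriypl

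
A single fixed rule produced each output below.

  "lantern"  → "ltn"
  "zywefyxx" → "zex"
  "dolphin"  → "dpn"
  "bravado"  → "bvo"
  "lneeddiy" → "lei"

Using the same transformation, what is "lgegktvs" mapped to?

The pattern: keep one character in every 3, starting at position 1 (positions 1st, 4th, 7th, ...).
Applying that to "lgegktvs" gives "lgv".

lgv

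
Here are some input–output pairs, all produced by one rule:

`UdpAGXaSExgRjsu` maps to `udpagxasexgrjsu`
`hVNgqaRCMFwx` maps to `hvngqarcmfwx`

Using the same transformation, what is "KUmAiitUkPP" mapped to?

kumaiitukpp

The pattern: convert every letter to lowercase.
So "KUmAiitUkPP" becomes "kumaiitukpp".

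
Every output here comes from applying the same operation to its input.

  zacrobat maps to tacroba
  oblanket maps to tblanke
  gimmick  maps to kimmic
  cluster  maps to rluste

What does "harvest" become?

Rule — swap the first and last characters, then delete the last character.
Working it through for "harvest": intermediate "tarvesh", final "tarves".

tarves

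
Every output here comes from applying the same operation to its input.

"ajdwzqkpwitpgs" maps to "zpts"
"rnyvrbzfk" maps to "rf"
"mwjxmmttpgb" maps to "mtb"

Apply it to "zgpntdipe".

tp

The rule is to delete the first 2 characters, then keep one character in every 3, starting at position 3 (positions 3rd, 6th, 9th, ...).
On "zgpntdipe": the first step gives "pntdipe", and the second then gives "tp".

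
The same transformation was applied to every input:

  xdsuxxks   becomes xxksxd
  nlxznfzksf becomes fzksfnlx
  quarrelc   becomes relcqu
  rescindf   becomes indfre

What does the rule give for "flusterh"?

Each output is the input with this applied: swap the front and back halves of the string, then delete the last 2 characters.
Working it through for "flusterh": intermediate "terhflus", final "terhfl".
(Check on "quarrelc": → "relcquar" → "relcqu" ✓)

terhfl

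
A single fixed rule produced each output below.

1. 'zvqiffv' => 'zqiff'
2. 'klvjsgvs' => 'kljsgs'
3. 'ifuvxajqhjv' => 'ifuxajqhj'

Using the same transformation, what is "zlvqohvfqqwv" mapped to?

zlqohfqqw

In each case the input is transformed by: remove every "v".
Applying that to "zlvqohvfqqwv" gives "zlqohfqqw".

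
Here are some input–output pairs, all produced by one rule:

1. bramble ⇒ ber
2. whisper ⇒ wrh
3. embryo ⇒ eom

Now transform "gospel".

glo

The transformation: take characters alternately from the front and the back (1st, last, 2nd, 2nd-last, ...), then keep only the first 3 characters.
Starting from "gospel": after the first operation, "gloesp"; after the second, "glo".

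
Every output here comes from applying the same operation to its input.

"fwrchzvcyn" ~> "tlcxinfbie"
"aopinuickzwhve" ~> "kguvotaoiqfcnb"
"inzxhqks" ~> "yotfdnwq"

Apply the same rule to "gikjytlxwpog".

The pattern: shift every letter 6 places forward in the alphabet (wrapping around), then move the last character to the front.
For "gikjytlxwpog", step one produces "moqpezrdcvum"; step two turns that into "mmoqpezrdcvu".

mmoqpezrdcvu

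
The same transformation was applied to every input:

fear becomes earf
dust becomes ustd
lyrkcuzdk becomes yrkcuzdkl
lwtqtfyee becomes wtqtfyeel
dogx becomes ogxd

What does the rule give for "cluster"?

lusterc

Rule — move the first character to the end.
Applying that to "cluster" gives "lusterc".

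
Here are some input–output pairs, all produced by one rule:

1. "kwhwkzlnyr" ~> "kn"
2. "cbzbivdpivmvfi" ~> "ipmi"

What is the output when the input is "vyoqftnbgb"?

fb

Each output is the input with this applied: delete the first 2 characters, then keep one character in every 3, starting at position 3 (positions 3rd, 6th, 9th, ...).
Applying both steps to "vyoqftnbgb": "oqftnbgb", then "fb".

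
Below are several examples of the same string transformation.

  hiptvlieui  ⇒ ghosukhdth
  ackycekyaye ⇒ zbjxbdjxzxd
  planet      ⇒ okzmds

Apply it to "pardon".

Looking at the pairs, the operation is to shift every letter 1 place backward in the alphabet (wrapping around).
For "pardon" the result is "ozqcnm".

ozqcnm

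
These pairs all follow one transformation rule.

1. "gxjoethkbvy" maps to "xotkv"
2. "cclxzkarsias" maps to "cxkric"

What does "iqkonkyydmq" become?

qokym

The rule is to swap the first and last characters, then keep every other character starting from the second (positions 2nd, 4th, 6th, ...).
Starting from "iqkonkyydmq": after the first operation, "qqkonkyydmi"; after the second, "qokym".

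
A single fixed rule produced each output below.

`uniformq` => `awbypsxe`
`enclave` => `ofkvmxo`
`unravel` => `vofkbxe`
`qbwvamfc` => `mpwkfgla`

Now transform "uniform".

What's happening: reverse the string, then shift every letter 10 places forward in the alphabet (wrapping around).
"uniform" → "mrofinu" → "wbypsxe".

wbypsxe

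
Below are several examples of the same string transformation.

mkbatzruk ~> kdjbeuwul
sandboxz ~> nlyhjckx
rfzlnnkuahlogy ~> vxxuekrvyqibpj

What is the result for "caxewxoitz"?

What's happening: move the first 3 characters to the end (rotate left by 3), then shift every letter 10 places forward in the alphabet (wrapping around).
Doing the same to "caxewxoitz": "oghysdjmkh".

oghysdjmkh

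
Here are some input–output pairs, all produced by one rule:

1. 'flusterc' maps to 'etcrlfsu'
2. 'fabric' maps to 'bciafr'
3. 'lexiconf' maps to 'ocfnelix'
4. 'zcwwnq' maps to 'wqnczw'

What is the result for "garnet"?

The transformation: swap each adjacent pair of characters (1↔2, 3↔4, ...), then swap the front and back halves of the string.
Starting from "garnet": after the first operation, "agnrte"; after the second, "rteagn".

rteagn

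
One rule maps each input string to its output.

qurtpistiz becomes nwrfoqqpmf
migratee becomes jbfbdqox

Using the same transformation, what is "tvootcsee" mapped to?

qbsblplzq

The rule is to shift every letter 3 places backward in the alphabet (wrapping around), then take characters alternately from the front and the back (1st, last, 2nd, 2nd-last, ...).
Starting from "tvootcsee": after the first operation, "qsllqzpbb"; after the second, "qbsblplzq".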